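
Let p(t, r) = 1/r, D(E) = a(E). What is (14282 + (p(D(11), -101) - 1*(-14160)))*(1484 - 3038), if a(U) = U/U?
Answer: -4464084114/101 ≈ -4.4199e+7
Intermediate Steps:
a(U) = 1
D(E) = 1
(14282 + (p(D(11), -101) - 1*(-14160)))*(1484 - 3038) = (14282 + (1/(-101) - 1*(-14160)))*(1484 - 3038) = (14282 + (-1/101 + 14160))*(-1554) = (14282 + 1430159/101)*(-1554) = (2872641/101)*(-1554) = -4464084114/101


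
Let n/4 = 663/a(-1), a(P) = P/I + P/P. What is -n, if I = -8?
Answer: -7072/3 ≈ -2357.3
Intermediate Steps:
a(P) = 1 - P/8 (a(P) = P/(-8) + P/P = P*(-⅛) + 1 = -P/8 + 1 = 1 - P/8)
n = 7072/3 (n = 4*(663/(1 - ⅛*(-1))) = 4*(663/(1 + ⅛)) = 4*(663/(9/8)) = 4*(663*(8/9)) = 4*(1768/3) = 7072/3 ≈ 2357.3)
-n = -1*7072/3 = -7072/3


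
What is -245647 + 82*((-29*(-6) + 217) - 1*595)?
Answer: -262375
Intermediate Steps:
-245647 + 82*((-29*(-6) + 217) - 1*595) = -245647 + 82*((174 + 217) - 595) = -245647 + 82*(391 - 595) = -245647 + 82*(-204) = -245647 - 16728 = -262375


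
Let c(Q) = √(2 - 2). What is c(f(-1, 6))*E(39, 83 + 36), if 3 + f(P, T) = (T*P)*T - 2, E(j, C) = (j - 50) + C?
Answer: 0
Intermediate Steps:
E(j, C) = -50 + C + j (E(j, C) = (-50 + j) + C = -50 + C + j)
f(P, T) = -5 + P*T² (f(P, T) = -3 + ((T*P)*T - 2) = -3 + ((P*T)*T - 2) = -3 + (P*T² - 2) = -3 + (-2 + P*T²) = -5 + P*T²)
c(Q) = 0 (c(Q) = √0 = 0)
c(f(-1, 6))*E(39, 83 + 36) = 0*(-50 + (83 + 36) + 39) = 0*(-50 + 119 + 39) = 0*108 = 0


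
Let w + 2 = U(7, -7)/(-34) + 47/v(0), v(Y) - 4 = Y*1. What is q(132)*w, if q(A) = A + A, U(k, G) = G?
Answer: 44682/17 ≈ 2628.4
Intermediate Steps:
q(A) = 2*A
v(Y) = 4 + Y (v(Y) = 4 + Y*1 = 4 + Y)
w = 677/68 (w = -2 + (-7/(-34) + 47/(4 + 0)) = -2 + (-7*(-1/34) + 47/4) = -2 + (7/34 + 47*(¼)) = -2 + (7/34 + 47/4) = -2 + 813/68 = 677/68 ≈ 9.9559)
q(132)*w = (2*132)*(677/68) = 264*(677/68) = 44682/17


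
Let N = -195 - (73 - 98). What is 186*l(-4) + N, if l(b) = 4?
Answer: 574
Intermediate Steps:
N = -170 (N = -195 - 1*(-25) = -195 + 25 = -170)
186*l(-4) + N = 186*4 - 170 = 744 - 170 = 574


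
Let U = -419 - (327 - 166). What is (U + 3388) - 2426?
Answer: 382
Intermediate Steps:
U = -580 (U = -419 - 1*161 = -419 - 161 = -580)
(U + 3388) - 2426 = (-580 + 3388) - 2426 = 2808 - 2426 = 382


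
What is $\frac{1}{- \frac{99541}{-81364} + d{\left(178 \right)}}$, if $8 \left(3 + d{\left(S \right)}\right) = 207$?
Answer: $\frac{162728}{3921485} \approx 0.041497$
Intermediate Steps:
$d{\left(S \right)} = \frac{183}{8}$ ($d{\left(S \right)} = -3 + \frac{1}{8} \cdot 207 = -3 + \frac{207}{8} = \frac{183}{8}$)
$\frac{1}{- \frac{99541}{-81364} + d{\left(178 \right)}} = \frac{1}{- \frac{99541}{-81364} + \frac{183}{8}} = \frac{1}{\left(-99541\right) \left(- \frac{1}{81364}\right) + \frac{183}{8}} = \frac{1}{\frac{99541}{81364} + \frac{183}{8}} = \frac{1}{\frac{3921485}{162728}} = \frac{162728}{3921485}$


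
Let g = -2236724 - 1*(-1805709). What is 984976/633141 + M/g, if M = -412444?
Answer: 685674637244/272893268115 ≈ 2.5126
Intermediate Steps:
g = -431015 (g = -2236724 + 1805709 = -431015)
984976/633141 + M/g = 984976/633141 - 412444/(-431015) = 984976*(1/633141) - 412444*(-1/431015) = 984976/633141 + 412444/431015 = 685674637244/272893268115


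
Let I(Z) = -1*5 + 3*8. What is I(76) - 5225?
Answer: -5206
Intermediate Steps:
I(Z) = 19 (I(Z) = -5 + 24 = 19)
I(76) - 5225 = 19 - 5225 = -5206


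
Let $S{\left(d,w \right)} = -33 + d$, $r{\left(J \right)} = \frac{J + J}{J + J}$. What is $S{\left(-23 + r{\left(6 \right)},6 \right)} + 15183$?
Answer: $15128$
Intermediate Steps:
$r{\left(J \right)} = 1$ ($r{\left(J \right)} = \frac{2 J}{2 J} = 2 J \frac{1}{2 J} = 1$)
$S{\left(-23 + r{\left(6 \right)},6 \right)} + 15183 = \left(-33 + \left(-23 + 1\right)\right) + 15183 = \left(-33 - 22\right) + 15183 = -55 + 15183 = 15128$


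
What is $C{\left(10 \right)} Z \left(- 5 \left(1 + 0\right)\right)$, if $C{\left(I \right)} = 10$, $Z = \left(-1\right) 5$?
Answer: $250$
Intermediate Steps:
$Z = -5$
$C{\left(10 \right)} Z \left(- 5 \left(1 + 0\right)\right) = 10 \left(- 5 \left(- 5 \left(1 + 0\right)\right)\right) = 10 \left(- 5 \left(\left(-5\right) 1\right)\right) = 10 \left(\left(-5\right) \left(-5\right)\right) = 10 \cdot 25 = 250$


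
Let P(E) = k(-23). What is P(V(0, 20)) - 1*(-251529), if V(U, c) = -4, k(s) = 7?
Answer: 251536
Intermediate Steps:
P(E) = 7
P(V(0, 20)) - 1*(-251529) = 7 - 1*(-251529) = 7 + 251529 = 251536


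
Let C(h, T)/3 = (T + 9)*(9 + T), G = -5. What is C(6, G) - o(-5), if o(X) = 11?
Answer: 37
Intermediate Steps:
C(h, T) = 3*(9 + T)² (C(h, T) = 3*((T + 9)*(9 + T)) = 3*((9 + T)*(9 + T)) = 3*(9 + T)²)
C(6, G) - o(-5) = 3*(9 - 5)² - 1*11 = 3*4² - 11 = 3*16 - 11 = 48 - 11 = 37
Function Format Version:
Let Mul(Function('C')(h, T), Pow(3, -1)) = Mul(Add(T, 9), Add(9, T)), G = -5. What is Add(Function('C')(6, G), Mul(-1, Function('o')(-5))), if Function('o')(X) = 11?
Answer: 37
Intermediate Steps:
Function('C')(h, T) = Mul(3, Pow(Add(9, T), 2)) (Function('C')(h, T) = Mul(3, Mul(Add(T, 9), Add(9, T))) = Mul(3, Mul(Add(9, T), Add(9, T))) = Mul(3, Pow(Add(9, T), 2)))
Add(Function('C')(6, G), Mul(-1, Function('o')(-5))) = Add(Mul(3, Pow(Add(9, -5), 2)), Mul(-1, 11)) = Add(Mul(3, Pow(4, 2)), -11) = Add(Mul(3, 16), -11) = Add(48, -11) = 37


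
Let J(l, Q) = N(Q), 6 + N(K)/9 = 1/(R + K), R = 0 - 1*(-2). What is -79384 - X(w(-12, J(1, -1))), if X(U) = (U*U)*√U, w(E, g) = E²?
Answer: -328216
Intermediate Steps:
R = 2 (R = 0 + 2 = 2)
N(K) = -54 + 9/(2 + K)
J(l, Q) = 9*(-11 - 6*Q)/(2 + Q)
X(U) = U^(5/2) (X(U) = U²*√U = U^(5/2))
-79384 - X(w(-12, J(1, -1))) = -79384 - ((-12)²)^(5/2) = -79384 - 144^(5/2) = -79384 - 1*248832 = -79384 - 248832 = -328216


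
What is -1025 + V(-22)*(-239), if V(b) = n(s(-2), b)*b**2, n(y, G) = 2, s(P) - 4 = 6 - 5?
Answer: -232377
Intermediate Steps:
s(P) = 5 (s(P) = 4 + (6 - 5) = 4 + 1 = 5)
V(b) = 2*b**2
-1025 + V(-22)*(-239) = -1025 + (2*(-22)**2)*(-239) = -1025 + (2*484)*(-239) = -1025 + 968*(-239) = -1025 - 231352 = -232377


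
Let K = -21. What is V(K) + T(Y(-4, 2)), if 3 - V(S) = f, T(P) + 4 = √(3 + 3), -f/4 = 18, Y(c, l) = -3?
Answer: 71 + √6 ≈ 73.449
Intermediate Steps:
f = -72 (f = -4*18 = -72)
T(P) = -4 + √6 (T(P) = -4 + √(3 + 3) = -4 + √6)
V(S) = 75 (V(S) = 3 - 1*(-72) = 3 + 72 = 75)
V(K) + T(Y(-4, 2)) = 75 + (-4 + √6) = 71 + √6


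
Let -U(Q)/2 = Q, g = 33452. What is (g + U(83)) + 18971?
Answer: 52257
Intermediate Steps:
U(Q) = -2*Q
(g + U(83)) + 18971 = (33452 - 2*83) + 18971 = (33452 - 166) + 18971 = 33286 + 18971 = 52257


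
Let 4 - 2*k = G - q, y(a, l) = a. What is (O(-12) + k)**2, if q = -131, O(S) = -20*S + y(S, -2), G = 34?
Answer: 87025/4 ≈ 21756.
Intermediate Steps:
O(S) = -19*S (O(S) = -20*S + S = -19*S)
k = -161/2 (k = 2 - (34 - 1*(-131))/2 = 2 - (34 + 131)/2 = 2 - 1/2*165 = 2 - 165/2 = -161/2 ≈ -80.500)
(O(-12) + k)**2 = (-19*(-12) - 161/2)**2 = (228 - 161/2)**2 = (295/2)**2 = 87025/4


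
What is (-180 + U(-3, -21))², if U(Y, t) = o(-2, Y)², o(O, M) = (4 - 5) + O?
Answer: 29241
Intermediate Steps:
o(O, M) = -1 + O
U(Y, t) = 9 (U(Y, t) = (-1 - 2)² = (-3)² = 9)
(-180 + U(-3, -21))² = (-180 + 9)² = (-171)² = 29241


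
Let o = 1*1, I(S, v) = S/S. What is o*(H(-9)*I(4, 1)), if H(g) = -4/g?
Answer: 4/9 ≈ 0.44444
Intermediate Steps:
I(S, v) = 1
o = 1
o*(H(-9)*I(4, 1)) = 1*(-4/(-9)*1) = 1*(-4*(-⅑)*1) = 1*((4/9)*1) = 1*(4/9) = 4/9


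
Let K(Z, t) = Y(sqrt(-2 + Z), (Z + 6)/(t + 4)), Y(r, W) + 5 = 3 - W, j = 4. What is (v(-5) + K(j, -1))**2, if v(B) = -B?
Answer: 1/9 ≈ 0.11111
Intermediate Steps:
Y(r, W) = -2 - W (Y(r, W) = -5 + (3 - W) = -2 - W)
K(Z, t) = -2 - (6 + Z)/(4 + t) (K(Z, t) = -2 - (Z + 6)/(t + 4) = -2 - (6 + Z)/(4 + t))
(v(-5) + K(j, -1))**2 = (-1*(-5) + (-14 - 1*4 - 2*(-1))/(4 - 1))**2 = (5 + (-14 - 4 + 2)/3)**2 = (5 + (1/3)*(-16))**2 = (5 - 16/3)**2 = (-1/3)**2 = 1/9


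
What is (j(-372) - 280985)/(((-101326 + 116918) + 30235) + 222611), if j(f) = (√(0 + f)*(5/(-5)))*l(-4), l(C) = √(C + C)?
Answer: -280985/268438 + 2*√186/134219 ≈ -1.0465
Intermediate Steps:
l(C) = √2*√C (l(C) = √(2*C) = √2*√C)
j(f) = -2*I*√2*√f (j(f) = (√(0 + f)*(5/(-5)))*(√2*√(-4)) = (√f*(5*(-⅕)))*(√2*(2*I)) = (√f*(-1))*(2*I*√2) = (-√f)*(2*I*√2) = -2*I*√2*√f)
(j(-372) - 280985)/(((-101326 + 116918) + 30235) + 222611) = (-2*I*√2*√(-372) - 280985)/(((-101326 + 116918) + 30235) + 222611) = (-2*I*√2*2*I*√93 - 280985)/((15592 + 30235) + 222611) = (4*√186 - 280985)/(45827 + 222611) = (-280985 + 4*√186)/268438 = (-280985 + 4*√186)*(1/268438) = -280985/268438 + 2*√186/134219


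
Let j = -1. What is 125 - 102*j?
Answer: 227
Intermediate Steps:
125 - 102*j = 125 - 102*(-1) = 125 + 102 = 227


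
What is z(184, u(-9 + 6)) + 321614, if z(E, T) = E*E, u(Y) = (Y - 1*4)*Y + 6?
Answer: 355470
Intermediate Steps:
u(Y) = 6 + Y*(-4 + Y) (u(Y) = (Y - 4)*Y + 6 = (-4 + Y)*Y + 6 = Y*(-4 + Y) + 6 = 6 + Y*(-4 + Y))
z(E, T) = E²
z(184, u(-9 + 6)) + 321614 = 184² + 321614 = 33856 + 321614 = 355470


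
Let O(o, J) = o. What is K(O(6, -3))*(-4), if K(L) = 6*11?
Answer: -264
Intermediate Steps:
K(L) = 66
K(O(6, -3))*(-4) = 66*(-4) = -264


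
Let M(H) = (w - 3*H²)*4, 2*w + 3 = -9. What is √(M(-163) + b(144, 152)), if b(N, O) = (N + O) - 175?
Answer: I*√318731 ≈ 564.56*I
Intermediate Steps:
w = -6 (w = -3/2 + (½)*(-9) = -3/2 - 9/2 = -6)
b(N, O) = -175 + N + O
M(H) = -24 - 12*H² (M(H) = (-6 - 3*H²)*4 = -24 - 12*H²)
√(M(-163) + b(144, 152)) = √((-24 - 12*(-163)²) + (-175 + 144 + 152)) = √((-24 - 12*26569) + 121) = √((-24 - 318828) + 121) = √(-318852 + 121) = √(-318731) = I*√318731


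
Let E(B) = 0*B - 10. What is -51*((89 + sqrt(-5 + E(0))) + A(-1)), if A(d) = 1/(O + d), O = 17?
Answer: -72675/16 - 51*I*sqrt(15) ≈ -4542.2 - 197.52*I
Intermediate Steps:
E(B) = -10 (E(B) = 0 - 10 = -10)
A(d) = 1/(17 + d)
-51*((89 + sqrt(-5 + E(0))) + A(-1)) = -51*((89 + sqrt(-5 - 10)) + 1/(17 - 1)) = -51*((89 + sqrt(-15)) + 1/16) = -51*((89 + I*sqrt(15)) + 1/16) = -51*(1425/16 + I*sqrt(15)) = -72675/16 - 51*I*sqrt(15)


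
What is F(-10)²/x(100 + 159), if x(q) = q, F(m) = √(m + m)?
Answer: -20/259 ≈ -0.077220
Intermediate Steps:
F(m) = √2*√m (F(m) = √(2*m) = √2*√m)
F(-10)²/x(100 + 159) = (√2*√(-10))²/(100 + 159) = (√2*(I*√10))²/259 = (2*I*√5)²*(1/259) = -20*1/259 = -20/259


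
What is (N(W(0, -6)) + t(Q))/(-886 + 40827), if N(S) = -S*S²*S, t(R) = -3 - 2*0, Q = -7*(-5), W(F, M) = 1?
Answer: -4/39941 ≈ -0.00010015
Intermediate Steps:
Q = 35
t(R) = -3 (t(R) = -3 + 0 = -3)
N(S) = -S⁴ (N(S) = -S³*S = -S⁴)
(N(W(0, -6)) + t(Q))/(-886 + 40827) = (-1*1⁴ - 3)/(-886 + 40827) = (-1*1 - 3)/39941 = (-1 - 3)*(1/39941) = -4*1/39941 = -4/39941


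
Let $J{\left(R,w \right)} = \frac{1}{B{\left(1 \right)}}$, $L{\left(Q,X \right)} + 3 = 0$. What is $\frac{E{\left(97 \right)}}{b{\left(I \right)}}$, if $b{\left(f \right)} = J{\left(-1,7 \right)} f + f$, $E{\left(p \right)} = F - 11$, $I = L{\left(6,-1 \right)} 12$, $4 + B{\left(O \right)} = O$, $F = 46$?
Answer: $- \frac{35}{24} \approx -1.4583$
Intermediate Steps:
$B{\left(O \right)} = -4 + O$
$L{\left(Q,X \right)} = -3$ ($L{\left(Q,X \right)} = -3 + 0 = -3$)
$I = -36$ ($I = \left(-3\right) 12 = -36$)
$E{\left(p \right)} = 35$ ($E{\left(p \right)} = 46 - 11 = 35$)
$J{\left(R,w \right)} = - \frac{1}{3}$ ($J{\left(R,w \right)} = \frac{1}{-4 + 1} = \frac{1}{-3} = - \frac{1}{3}$)
$b{\left(f \right)} = \frac{2 f}{3}$ ($b{\left(f \right)} = - \frac{f}{3} + f = \frac{2 f}{3}$)
$\frac{E{\left(97 \right)}}{b{\left(I \right)}} = \frac{35}{\frac{2}{3} \left(-36\right)} = \frac{35}{-24} = 35 \left(- \frac{1}{24}\right) = - \frac{35}{24}$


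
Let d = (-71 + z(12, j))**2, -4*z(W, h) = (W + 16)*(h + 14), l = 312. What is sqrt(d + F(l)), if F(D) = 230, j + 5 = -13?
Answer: 3*sqrt(231) ≈ 45.596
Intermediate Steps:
j = -18 (j = -5 - 13 = -18)
z(W, h) = -(14 + h)*(16 + W)/4 (z(W, h) = -(W + 16)*(h + 14)/4 = -(16 + W)*(14 + h)/4 = -(14 + h)*(16 + W)/4)
d = 1849 (d = (-71 + (-56 - 4*(-18) - 7/2*12 - 1/4*12*(-18)))**2 = (-71 + (-56 + 72 - 42 + 54))**2 = (-71 + 28)**2 = (-43)**2 = 1849)
sqrt(d + F(l)) = sqrt(1849 + 230) = sqrt(2079) = 3*sqrt(231)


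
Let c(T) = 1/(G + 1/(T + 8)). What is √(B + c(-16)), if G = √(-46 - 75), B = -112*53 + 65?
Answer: √(-352172143735 - 5452480*I)/7745 ≈ 0.00059315 - 76.622*I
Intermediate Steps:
B = -5871 (B = -5936 + 65 = -5871)
G = 11*I (G = √(-121) = 11*I ≈ 11.0*I)
c(T) = 1/(1/(8 + T) + 11*I) (c(T) = 1/(11*I + 1/(T + 8)) = 1/(11*I + 1/(8 + T)) = 1/(1/(8 + T) + 11*I))
√(B + c(-16)) = √(-5871 + (8 - 16)/(1 + 88*I + 11*I*(-16))) = √(-5871 - 8/(1 + 88*I - 176*I)) = √(-5871 - 8/(1 - 88*I)) = √(-5871 + ((1 + 88*I)/7745)*(-8)) = √(-5871 - 8*(1 + 88*I)/7745)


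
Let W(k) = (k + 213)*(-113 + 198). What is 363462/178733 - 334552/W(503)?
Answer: -9418796324/2719422595 ≈ -3.4635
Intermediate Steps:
W(k) = 18105 + 85*k (W(k) = (213 + k)*85 = 18105 + 85*k)
363462/178733 - 334552/W(503) = 363462/178733 - 334552/(18105 + 85*503) = 363462*(1/178733) - 334552/(18105 + 42755) = 363462/178733 - 334552/60860 = 363462/178733 - 334552*1/60860 = 363462/178733 - 83638/15215 = -9418796324/2719422595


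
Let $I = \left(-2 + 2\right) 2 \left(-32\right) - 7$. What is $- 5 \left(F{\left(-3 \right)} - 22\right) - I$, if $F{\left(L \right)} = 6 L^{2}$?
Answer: $-153$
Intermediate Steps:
$I = -7$ ($I = 0 \cdot 2 \left(-32\right) - 7 = 0 \left(-32\right) - 7 = 0 - 7 = -7$)
$- 5 \left(F{\left(-3 \right)} - 22\right) - I = - 5 \left(6 \left(-3\right)^{2} - 22\right) - -7 = - 5 \left(6 \cdot 9 - 22\right) + 7 = - 5 \left(54 - 22\right) + 7 = \left(-5\right) 32 + 7 = -160 + 7 = -153$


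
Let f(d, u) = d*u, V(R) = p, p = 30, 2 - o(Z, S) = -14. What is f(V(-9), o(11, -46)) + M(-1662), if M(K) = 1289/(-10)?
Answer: 3511/10 ≈ 351.10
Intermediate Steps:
o(Z, S) = 16 (o(Z, S) = 2 - 1*(-14) = 2 + 14 = 16)
M(K) = -1289/10 (M(K) = 1289*(-⅒) = -1289/10)
V(R) = 30
f(V(-9), o(11, -46)) + M(-1662) = 30*16 - 1289/10 = 480 - 1289/10 = 3511/10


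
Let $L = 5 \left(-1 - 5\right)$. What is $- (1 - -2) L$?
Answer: $90$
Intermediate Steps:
$L = -30$ ($L = 5 \left(-6\right) = -30$)
$- (1 - -2) L = - (1 - -2) \left(-30\right) = - (1 + 2) \left(-30\right) = \left(-1\right) 3 \left(-30\right) = \left(-3\right) \left(-30\right) = 90$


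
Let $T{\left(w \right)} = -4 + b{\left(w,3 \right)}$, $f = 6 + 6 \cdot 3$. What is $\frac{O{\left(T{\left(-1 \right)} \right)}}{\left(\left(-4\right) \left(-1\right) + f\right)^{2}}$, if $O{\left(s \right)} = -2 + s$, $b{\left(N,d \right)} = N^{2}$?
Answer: $- \frac{5}{784} \approx -0.0063775$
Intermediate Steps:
$f = 24$ ($f = 6 + 18 = 24$)
$T{\left(w \right)} = -4 + w^{2}$
$\frac{O{\left(T{\left(-1 \right)} \right)}}{\left(\left(-4\right) \left(-1\right) + f\right)^{2}} = \frac{-2 - \left(4 - \left(-1\right)^{2}\right)}{\left(\left(-4\right) \left(-1\right) + 24\right)^{2}} = \frac{-2 + \left(-4 + 1\right)}{\left(4 + 24\right)^{2}} = \frac{-2 - 3}{28^{2}} = - \frac{5}{784}$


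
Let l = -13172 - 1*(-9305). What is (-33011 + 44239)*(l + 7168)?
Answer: 37063628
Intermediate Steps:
l = -3867 (l = -13172 + 9305 = -3867)
(-33011 + 44239)*(l + 7168) = (-33011 + 44239)*(-3867 + 7168) = 11228*3301 = 37063628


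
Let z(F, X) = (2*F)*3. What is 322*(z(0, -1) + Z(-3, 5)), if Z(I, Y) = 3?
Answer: 966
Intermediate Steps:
z(F, X) = 6*F
322*(z(0, -1) + Z(-3, 5)) = 322*(6*0 + 3) = 322*(0 + 3) = 322*3 = 966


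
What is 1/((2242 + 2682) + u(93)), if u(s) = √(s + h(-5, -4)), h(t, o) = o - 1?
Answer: 1231/6061422 - √22/12122844 ≈ 0.00020270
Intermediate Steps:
h(t, o) = -1 + o
u(s) = √(-5 + s) (u(s) = √(s + (-1 - 4)) = √(s - 5) = √(-5 + s))
1/((2242 + 2682) + u(93)) = 1/((2242 + 2682) + √(-5 + 93)) = 1/(4924 + √88) = 1/(4924 + 2*√22)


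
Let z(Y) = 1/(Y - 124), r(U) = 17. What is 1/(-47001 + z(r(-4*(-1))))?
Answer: -107/5029108 ≈ -2.1276e-5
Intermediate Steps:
z(Y) = 1/(-124 + Y)
1/(-47001 + z(r(-4*(-1)))) = 1/(-47001 + 1/(-124 + 17)) = 1/(-47001 + 1/(-107)) = 1/(-47001 - 1/107) = 1/(-5029108/107) = -107/5029108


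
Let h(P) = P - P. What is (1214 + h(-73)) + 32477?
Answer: 33691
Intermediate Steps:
h(P) = 0
(1214 + h(-73)) + 32477 = (1214 + 0) + 32477 = 1214 + 32477 = 33691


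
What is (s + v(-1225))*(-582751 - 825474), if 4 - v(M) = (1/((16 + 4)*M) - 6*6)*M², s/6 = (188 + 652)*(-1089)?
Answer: -273387198172725/4 ≈ -6.8347e+13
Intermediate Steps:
s = -5488560 (s = 6*((188 + 652)*(-1089)) = 6*(840*(-1089)) = 6*(-914760) = -5488560)
v(M) = 4 - M²*(-36 + 1/(20*M)) (v(M) = 4 - (1/((16 + 4)*M) - 6*6)*M² = 4 - (1/(20*M) - 36)*M² = 4 - (-36 + 1/(20*M))*M² = 4 - M²*(-36 + 1/(20*M)))
(s + v(-1225))*(-582751 - 825474) = (-5488560 + (4 + 36*(-1225)² - 1/20*(-1225)))*(-582751 - 825474) = (-5488560 + (4 + 36*1500625 + 245/4))*(-1408225) = (-5488560 + (4 + 54022500 + 245/4))*(-1408225) = (-5488560 + 216090261/4)*(-1408225) = (194136021/4)*(-1408225) = -273387198172725/4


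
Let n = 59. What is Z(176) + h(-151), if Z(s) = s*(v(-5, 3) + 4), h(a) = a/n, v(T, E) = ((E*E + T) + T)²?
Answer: 51769/59 ≈ 877.44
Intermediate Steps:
v(T, E) = (E² + 2*T)² (v(T, E) = ((E² + T) + T)² = ((T + E²) + T)² = (E² + 2*T)²)
h(a) = a/59
Z(s) = 5*s (Z(s) = s*((3² + 2*(-5))² + 4) = s*((9 - 10)² + 4) = s*((-1)² + 4) = s*(1 + 4) = s*5 = 5*s)
Z(176) + h(-151) = 5*176 + (1/59)*(-151) = 880 - 151/59 = 51769/59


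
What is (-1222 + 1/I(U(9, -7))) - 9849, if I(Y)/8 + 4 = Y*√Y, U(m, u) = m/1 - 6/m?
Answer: -336403379/30386 + 375*√3/121544 ≈ -11071.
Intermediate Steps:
U(m, u) = m - 6/m (U(m, u) = m*1 - 6/m = m - 6/m)
I(Y) = -32 + 8*Y^(3/2) (I(Y) = -32 + 8*(Y*√Y) = -32 + 8*Y^(3/2))
(-1222 + 1/I(U(9, -7))) - 9849 = (-1222 + 1/(-32 + 8*(9 - 6/9)^(3/2))) - 9849 = (-1222 + 1/(-32 + 8*(9 - 6*⅑)^(3/2))) - 9849 = (-1222 + 1/(-32 + 8*(9 - ⅔)^(3/2))) - 9849 = (-1222 + 1/(-32 + 8*(25/3)^(3/2))) - 9849 = (-1222 + 1/(-32 + 8*(125*√3/9))) - 9849 = (-1222 + 1/(-32 + 1000*√3/9)) - 9849 = -11071 + 1/(-32 + 1000*√3/9)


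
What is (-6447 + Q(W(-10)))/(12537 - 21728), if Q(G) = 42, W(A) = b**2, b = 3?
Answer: 915/1313 ≈ 0.69688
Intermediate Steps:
W(A) = 9 (W(A) = 3**2 = 9)
(-6447 + Q(W(-10)))/(12537 - 21728) = (-6447 + 42)/(12537 - 21728) = -6405/(-9191) = -6405*(-1/9191) = 915/1313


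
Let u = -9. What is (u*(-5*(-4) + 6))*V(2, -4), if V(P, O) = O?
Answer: 936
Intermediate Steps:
(u*(-5*(-4) + 6))*V(2, -4) = -9*(-5*(-4) + 6)*(-4) = -9*(20 + 6)*(-4) = -9*26*(-4) = -234*(-4) = 936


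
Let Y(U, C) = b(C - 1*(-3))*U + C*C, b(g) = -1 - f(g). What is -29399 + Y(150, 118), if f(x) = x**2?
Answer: -2211775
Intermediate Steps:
b(g) = -1 - g**2
Y(U, C) = C**2 + U*(-1 - (3 + C)**2) (Y(U, C) = (-1 - (C - 1*(-3))**2)*U + C*C = (-1 - (C + 3)**2)*U + C**2 = (-1 - (3 + C)**2)*U + C**2 = U*(-1 - (3 + C)**2) + C**2 = C**2 + U*(-1 - (3 + C)**2))
-29399 + Y(150, 118) = -29399 + (118**2 - 1*150*(1 + (3 + 118)**2)) = -29399 + (13924 - 1*150*(1 + 121**2)) = -29399 + (13924 - 1*150*(1 + 14641)) = -29399 + (13924 - 1*150*14642) = -29399 + (13924 - 2196300) = -29399 - 2182376 = -2211775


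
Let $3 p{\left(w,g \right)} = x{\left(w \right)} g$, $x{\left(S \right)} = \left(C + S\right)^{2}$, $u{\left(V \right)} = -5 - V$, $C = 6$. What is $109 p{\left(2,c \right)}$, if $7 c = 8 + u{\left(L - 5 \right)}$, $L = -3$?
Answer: $\frac{76736}{21} \approx 3654.1$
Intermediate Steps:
$c = \frac{11}{7}$ ($c = \frac{8 - -3}{7} = \frac{8 + \left(-5 + 8\right)}{7} = \frac{8 + 3}{7} = \frac{1}{7} \cdot 11 = \frac{11}{7} \approx 1.5714$)
$x{\left(S \right)} = \left(6 + S\right)^{2}$
$p{\left(w,g \right)} = \frac{g \left(6 + w\right)^{2}}{3}$ ($p{\left(w,g \right)} = \frac{\left(6 + w\right)^{2} g}{3} = \frac{g \left(6 + w\right)^{2}}{3}$)
$109 p{\left(2,c \right)} = 109 \cdot \frac{1}{3} \cdot \frac{11}{7} \left(6 + 2\right)^{2} = 109 \cdot \frac{1}{3} \cdot \frac{11}{7} \cdot 8^{2} = 109 \cdot \frac{1}{3} \cdot \frac{11}{7} \cdot 64 = 109 \cdot \frac{704}{21} = \frac{76736}{21}$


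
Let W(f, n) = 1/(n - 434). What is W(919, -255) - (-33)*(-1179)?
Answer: -26806924/689 ≈ -38907.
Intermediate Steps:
W(f, n) = 1/(-434 + n)
W(919, -255) - (-33)*(-1179) = 1/(-434 - 255) - (-33)*(-1179) = 1/(-689) - 1*38907 = -1/689 - 38907 = -26806924/689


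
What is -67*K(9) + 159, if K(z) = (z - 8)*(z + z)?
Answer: -1047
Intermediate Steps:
K(z) = 2*z*(-8 + z) (K(z) = (-8 + z)*(2*z) = 2*z*(-8 + z))
-67*K(9) + 159 = -134*9*(-8 + 9) + 159 = -134*9 + 159 = -67*18 + 159 = -1206 + 159 = -1047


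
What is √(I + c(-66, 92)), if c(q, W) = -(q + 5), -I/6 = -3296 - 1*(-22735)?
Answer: I*√116573 ≈ 341.43*I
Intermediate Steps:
I = -116634 (I = -6*(-3296 - 1*(-22735)) = -6*(-3296 + 22735) = -6*19439 = -116634)
c(q, W) = -5 - q (c(q, W) = -(5 + q) = -5 - q)
√(I + c(-66, 92)) = √(-116634 + (-5 - 1*(-66))) = √(-116634 + (-5 + 66)) = √(-116634 + 61) = √(-116573) = I*√116573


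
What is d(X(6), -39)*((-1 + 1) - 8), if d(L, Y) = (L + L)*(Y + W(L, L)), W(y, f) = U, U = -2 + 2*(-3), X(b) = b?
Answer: 4512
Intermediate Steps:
U = -8 (U = -2 - 6 = -8)
W(y, f) = -8
d(L, Y) = 2*L*(-8 + Y) (d(L, Y) = (L + L)*(Y - 8) = (2*L)*(-8 + Y) = 2*L*(-8 + Y))
d(X(6), -39)*((-1 + 1) - 8) = (2*6*(-8 - 39))*((-1 + 1) - 8) = (2*6*(-47))*(0 - 8) = -564*(-8) = 4512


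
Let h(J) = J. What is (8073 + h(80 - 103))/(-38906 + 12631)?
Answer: -322/1051 ≈ -0.30638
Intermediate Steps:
(8073 + h(80 - 103))/(-38906 + 12631) = (8073 + (80 - 103))/(-38906 + 12631) = (8073 - 23)/(-26275) = 8050*(-1/26275) = -322/1051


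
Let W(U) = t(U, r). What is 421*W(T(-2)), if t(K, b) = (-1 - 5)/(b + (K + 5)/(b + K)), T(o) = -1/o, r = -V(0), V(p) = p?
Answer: -2526/11 ≈ -229.64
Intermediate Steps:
r = 0 (r = -1*0 = 0)
t(K, b) = -6/(b + (5 + K)/(K + b))
W(U) = -6*U/(5 + U) (W(U) = 6*(-U - 1*0)/(5 + U + 0² + U*0) = 6*(-U + 0)/(5 + U + 0 + 0) = 6*(-U)/(5 + U) = -6*U/(5 + U))
421*W(T(-2)) = 421*(-6*(-1/(-2))/(5 - 1/(-2))) = 421*(-6*(-1*(-½))/(5 - 1*(-½))) = 421*(-6*½/(5 + ½)) = 421*(-6*½/11/2) = 421*(-6*½*2/11) = 421*(-6/11) = -2526/11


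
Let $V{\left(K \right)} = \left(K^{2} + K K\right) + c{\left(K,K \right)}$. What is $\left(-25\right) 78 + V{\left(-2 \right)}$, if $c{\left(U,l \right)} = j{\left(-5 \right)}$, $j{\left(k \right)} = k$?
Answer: $-1947$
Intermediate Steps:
$c{\left(U,l \right)} = -5$
$V{\left(K \right)} = -5 + 2 K^{2}$ ($V{\left(K \right)} = \left(K^{2} + K K\right) - 5 = \left(K^{2} + K^{2}\right) - 5 = 2 K^{2} - 5 = -5 + 2 K^{2}$)
$\left(-25\right) 78 + V{\left(-2 \right)} = \left(-25\right) 78 - \left(5 - 2 \left(-2\right)^{2}\right) = -1950 + \left(-5 + 2 \cdot 4\right) = -1950 + \left(-5 + 8\right) = -1950 + 3 = -1947$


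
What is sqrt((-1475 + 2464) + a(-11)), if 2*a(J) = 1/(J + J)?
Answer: 3*sqrt(53185)/22 ≈ 31.448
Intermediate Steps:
a(J) = 1/(4*J) (a(J) = 1/(2*(J + J)) = 1/(2*((2*J))) = (1/(2*J))/2 = 1/(4*J))
sqrt((-1475 + 2464) + a(-11)) = sqrt((-1475 + 2464) + (1/4)/(-11)) = sqrt(989 + (1/4)*(-1/11)) = sqrt(989 - 1/44) = sqrt(43515/44) = 3*sqrt(53185)/22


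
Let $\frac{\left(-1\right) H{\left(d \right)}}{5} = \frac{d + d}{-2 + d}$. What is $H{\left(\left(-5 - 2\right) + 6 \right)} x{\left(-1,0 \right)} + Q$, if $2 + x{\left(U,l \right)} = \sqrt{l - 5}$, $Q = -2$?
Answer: $\frac{14}{3} - \frac{10 i \sqrt{5}}{3} \approx 4.6667 - 7.4536 i$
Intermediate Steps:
$x{\left(U,l \right)} = -2 + \sqrt{-5 + l}$ ($x{\left(U,l \right)} = -2 + \sqrt{l - 5} = -2 + \sqrt{-5 + l}$)
$H{\left(d \right)} = - \frac{10 d}{-2 + d}$ ($H{\left(d \right)} = - 5 \frac{d + d}{-2 + d} = - 5 \frac{2 d}{-2 + d} = - \frac{10 d}{-2 + d}$)
$H{\left(\left(-5 - 2\right) + 6 \right)} x{\left(-1,0 \right)} + Q = - \frac{10 \left(\left(-5 - 2\right) + 6\right)}{-2 + \left(\left(-5 - 2\right) + 6\right)} \left(-2 + \sqrt{-5 + 0}\right) - 2 = - \frac{10 \left(-7 + 6\right)}{-2 + \left(-7 + 6\right)} \left(-2 + \sqrt{-5}\right) - 2 = \left(-10\right) \left(-1\right) \frac{1}{-2 - 1} \left(-2 + i \sqrt{5}\right) - 2 = \left(-10\right) \left(-1\right) \frac{1}{-3} \left(-2 + i \sqrt{5}\right) - 2 = \left(-10\right) \left(-1\right) \left(- \frac{1}{3}\right) \left(-2 + i \sqrt{5}\right) - 2 = - \frac{10 \left(-2 + i \sqrt{5}\right)}{3} - 2 = \left(\frac{20}{3} - \frac{10 i \sqrt{5}}{3}\right) - 2 = \frac{14}{3} - \frac{10 i \sqrt{5}}{3}$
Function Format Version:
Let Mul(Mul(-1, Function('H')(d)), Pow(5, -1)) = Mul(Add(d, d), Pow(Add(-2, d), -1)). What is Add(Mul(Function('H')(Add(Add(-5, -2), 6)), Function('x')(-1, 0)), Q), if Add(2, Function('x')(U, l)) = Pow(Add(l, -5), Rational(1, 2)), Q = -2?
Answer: Add(Rational(14, 3), Mul(Rational(-10, 3), I, Pow(5, Rational(1, 2)))) ≈ Add(4.6667, Mul(-7.4536, I))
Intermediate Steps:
Function('x')(U, l) = Add(-2, Pow(Add(-5, l), Rational(1, 2))) (Function('x')(U, l) = Add(-2, Pow(Add(l, -5), Rational(1, 2))) = Add(-2, Pow(Add(-5, l), Rational(1, 2))))
Function('H')(d) = Mul(-10, d, Pow(Add(-2, d), -1)) (Function('H')(d) = Mul(-5, Mul(Add(d, d), Pow(Add(-2, d), -1))) = Mul(-5, Mul(Mul(2, d), Pow(Add(-2, d), -1))) = Mul(-5, Mul(2, d, Pow(Add(-2, d), -1))) = Mul(-10, d, Pow(Add(-2, d), -1)))
Add(Mul(Function('H')(Add(Add(-5, -2), 6)), Function('x')(-1, 0)), Q) = Add(Mul(Mul(-10, Add(Add(-5, -2), 6), Pow(Add(-2, Add(Add(-5, -2), 6)), -1)), Add(-2, Pow(Add(-5, 0), Rational(1, 2)))), -2) = Add(Mul(Mul(-10, Add(-7, 6), Pow(Add(-2, Add(-7, 6)), -1)), Add(-2, Pow(-5, Rational(1, 2)))), -2) = Add(Mul(Mul(-10, -1, Pow(Add(-2, -1), -1)), Add(-2, Mul(I, Pow(5, Rational(1, 2))))), -2) = Add(Mul(Mul(-10, -1, Pow(-3, -1)), Add(-2, Mul(I, Pow(5, Rational(1, 2))))), -2) = Add(Mul(Mul(-10, -1, Rational(-1, 3)), Add(-2, Mul(I, Pow(5, Rational(1, 2))))), -2) = Add(Mul(Rational(-10, 3), Add(-2, Mul(I, Pow(5, Rational(1, 2))))), -2) = Add(Add(Rational(20, 3), Mul(Rational(-10, 3), I, Pow(5, Rational(1, 2)))), -2) = Add(Rational(14, 3), Mul(Rational(-10, 3), I, Pow(5, Rational(1, 2))))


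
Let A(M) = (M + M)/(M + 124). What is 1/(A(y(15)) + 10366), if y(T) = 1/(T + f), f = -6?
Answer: 1117/11578824 ≈ 9.6469e-5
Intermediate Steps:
y(T) = 1/(-6 + T) (y(T) = 1/(T - 6) = 1/(-6 + T))
A(M) = 2*M/(124 + M) (A(M) = (2*M)/(124 + M) = 2*M/(124 + M))
1/(A(y(15)) + 10366) = 1/(2/((-6 + 15)*(124 + 1/(-6 + 15))) + 10366) = 1/(2/(9*(124 + 1/9)) + 10366) = 1/(2*(⅑)/(124 + ⅑) + 10366) = 1/(2*(⅑)/(1117/9) + 10366) = 1/(2*(⅑)*(9/1117) + 10366) = 1/(2/1117 + 10366) = 1/(11578824/1117) = 1117/11578824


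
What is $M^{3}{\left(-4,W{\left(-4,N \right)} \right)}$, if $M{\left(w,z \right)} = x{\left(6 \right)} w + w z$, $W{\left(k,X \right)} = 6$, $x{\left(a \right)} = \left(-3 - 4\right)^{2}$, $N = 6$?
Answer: $-10648000$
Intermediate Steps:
$x{\left(a \right)} = 49$ ($x{\left(a \right)} = \left(-7\right)^{2} = 49$)
$M{\left(w,z \right)} = 49 w + w z$
$M^{3}{\left(-4,W{\left(-4,N \right)} \right)} = \left(- 4 \left(49 + 6\right)\right)^{3} = \left(\left(-4\right) 55\right)^{3} = \left(-220\right)^{3} = -10648000$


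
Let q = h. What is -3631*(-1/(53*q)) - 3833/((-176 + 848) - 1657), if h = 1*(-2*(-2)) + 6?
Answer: 224321/20882 ≈ 10.742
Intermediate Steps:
h = 10 (h = 1*4 + 6 = 4 + 6 = 10)
q = 10
-3631*(-1/(53*q)) - 3833/((-176 + 848) - 1657) = -3631/(10*(-53)) - 3833/((-176 + 848) - 1657) = -3631/(-530) - 3833/(672 - 1657) = -3631*(-1/530) - 3833/(-985) = 3631/530 - 3833*(-1/985) = 3631/530 + 3833/985 = 224321/20882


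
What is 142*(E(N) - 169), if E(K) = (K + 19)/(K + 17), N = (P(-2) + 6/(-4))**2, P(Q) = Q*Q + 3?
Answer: -4507648/189 ≈ -23850.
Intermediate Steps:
P(Q) = 3 + Q**2 (P(Q) = Q**2 + 3 = 3 + Q**2)
N = 121/4 (N = ((3 + (-2)**2) + 6/(-4))**2 = ((3 + 4) + 6*(-1/4))**2 = (7 - 3/2)**2 = (11/2)**2 = 121/4 ≈ 30.250)
E(K) = (19 + K)/(17 + K)
142*(E(N) - 169) = 142*((19 + 121/4)/(17 + 121/4) - 169) = 142*((197/4)/(189/4) - 169) = 142*((4/189)*(197/4) - 169) = 142*(197/189 - 169) = 142*(-31744/189) = -4507648/189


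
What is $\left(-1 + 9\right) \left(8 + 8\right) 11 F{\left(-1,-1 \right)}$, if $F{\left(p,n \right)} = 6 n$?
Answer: $-8448$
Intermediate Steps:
$\left(-1 + 9\right) \left(8 + 8\right) 11 F{\left(-1,-1 \right)} = \left(-1 + 9\right) \left(8 + 8\right) 11 \cdot 6 \left(-1\right) = 8 \cdot 16 \cdot 11 \left(-6\right) = 128 \cdot 11 \left(-6\right) = 1408 \left(-6\right) = -8448$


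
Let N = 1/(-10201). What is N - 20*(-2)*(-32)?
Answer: -13057281/10201 ≈ -1280.0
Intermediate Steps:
N = -1/10201 ≈ -9.8030e-5
N - 20*(-2)*(-32) = -1/10201 - 20*(-2)*(-32) = -1/10201 + 40*(-32) = -1/10201 - 1280 = -13057281/10201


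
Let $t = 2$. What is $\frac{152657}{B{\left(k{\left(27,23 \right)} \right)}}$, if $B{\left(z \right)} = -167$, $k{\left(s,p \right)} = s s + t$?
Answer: $- \frac{152657}{167} \approx -914.11$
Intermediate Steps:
$k{\left(s,p \right)} = 2 + s^{2}$ ($k{\left(s,p \right)} = s s + 2 = s^{2} + 2 = 2 + s^{2}$)
$\frac{152657}{B{\left(k{\left(27,23 \right)} \right)}} = \frac{152657}{-167} = 152657 \left(- \frac{1}{167}\right) = - \frac{152657}{167}$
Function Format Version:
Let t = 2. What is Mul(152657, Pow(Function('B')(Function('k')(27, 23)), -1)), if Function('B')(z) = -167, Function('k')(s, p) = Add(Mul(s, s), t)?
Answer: Rational(-152657, 167) ≈ -914.11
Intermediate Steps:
Function('k')(s, p) = Add(2, Pow(s, 2)) (Function('k')(s, p) = Add(Mul(s, s), 2) = Add(Pow(s, 2), 2) = Add(2, Pow(s, 2)))
Mul(152657, Pow(Function('B')(Function('k')(27, 23)), -1)) = Mul(152657, Pow(-167, -1)) = Mul(152657, Rational(-1, 167)) = Rational(-152657, 167)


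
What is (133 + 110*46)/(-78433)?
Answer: -5193/78433 ≈ -0.066209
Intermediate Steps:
(133 + 110*46)/(-78433) = (133 + 5060)*(-1/78433) = 5193*(-1/78433) = -5193/78433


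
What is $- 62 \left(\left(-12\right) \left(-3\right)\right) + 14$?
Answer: $-2218$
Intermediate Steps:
$- 62 \left(\left(-12\right) \left(-3\right)\right) + 14 = \left(-62\right) 36 + 14 = -2232 + 14 = -2218$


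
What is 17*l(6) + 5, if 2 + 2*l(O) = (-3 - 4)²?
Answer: 809/2 ≈ 404.50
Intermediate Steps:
l(O) = 47/2 (l(O) = -1 + (-3 - 4)²/2 = -1 + (½)*(-7)² = -1 + (½)*49 = -1 + 49/2 = 47/2)
17*l(6) + 5 = 17*(47/2) + 5 = 799/2 + 5 = 809/2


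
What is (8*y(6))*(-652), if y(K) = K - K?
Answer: 0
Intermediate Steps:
y(K) = 0
(8*y(6))*(-652) = (8*0)*(-652) = 0*(-652) = 0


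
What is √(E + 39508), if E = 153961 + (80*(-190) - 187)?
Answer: √178082 ≈ 422.00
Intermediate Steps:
E = 138574 (E = 153961 + (-15200 - 187) = 153961 - 15387 = 138574)
√(E + 39508) = √(138574 + 39508) = √178082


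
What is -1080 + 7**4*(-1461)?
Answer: -3508941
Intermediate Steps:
-1080 + 7**4*(-1461) = -1080 + 2401*(-1461) = -1080 - 3507861 = -3508941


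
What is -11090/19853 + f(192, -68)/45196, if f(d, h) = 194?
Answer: -248686079/448638094 ≈ -0.55431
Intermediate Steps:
-11090/19853 + f(192, -68)/45196 = -11090/19853 + 194/45196 = -11090*1/19853 + 194*(1/45196) = -11090/19853 + 97/22598 = -248686079/448638094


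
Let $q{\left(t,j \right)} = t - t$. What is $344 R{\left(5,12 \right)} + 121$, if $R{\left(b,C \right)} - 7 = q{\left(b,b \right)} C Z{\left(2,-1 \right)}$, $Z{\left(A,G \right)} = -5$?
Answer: $2529$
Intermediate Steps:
$q{\left(t,j \right)} = 0$
$R{\left(b,C \right)} = 7$ ($R{\left(b,C \right)} = 7 + 0 C \left(-5\right) = 7 + 0 \left(-5\right) = 7 + 0 = 7$)
$344 R{\left(5,12 \right)} + 121 = 344 \cdot 7 + 121 = 2408 + 121 = 2529$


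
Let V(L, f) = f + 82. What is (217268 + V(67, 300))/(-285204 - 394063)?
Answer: -217650/679267 ≈ -0.32042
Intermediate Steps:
V(L, f) = 82 + f
(217268 + V(67, 300))/(-285204 - 394063) = (217268 + (82 + 300))/(-285204 - 394063) = (217268 + 382)/(-679267) = 217650*(-1/679267) = -217650/679267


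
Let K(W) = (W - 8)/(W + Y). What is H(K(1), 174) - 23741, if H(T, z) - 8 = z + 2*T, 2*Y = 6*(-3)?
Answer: -94229/4 ≈ -23557.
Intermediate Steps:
Y = -9 (Y = (6*(-3))/2 = (½)*(-18) = -9)
K(W) = (-8 + W)/(-9 + W) (K(W) = (W - 8)/(W - 9) = (-8 + W)/(-9 + W))
H(T, z) = 8 + z + 2*T (H(T, z) = 8 + (z + 2*T) = 8 + z + 2*T)
H(K(1), 174) - 23741 = (8 + 174 + 2*((-8 + 1)/(-9 + 1))) - 23741 = (8 + 174 + 2*(-7/(-8))) - 23741 = (8 + 174 + 2*(-⅛*(-7))) - 23741 = (8 + 174 + 2*(7/8)) - 23741 = (8 + 174 + 7/4) - 23741 = 735/4 - 23741 = -94229/4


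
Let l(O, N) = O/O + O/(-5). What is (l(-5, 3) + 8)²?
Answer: 100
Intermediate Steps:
l(O, N) = 1 - O/5 (l(O, N) = 1 + O*(-⅕) = 1 - O/5)
(l(-5, 3) + 8)² = ((1 - ⅕*(-5)) + 8)² = ((1 + 1) + 8)² = (2 + 8)² = 10² = 100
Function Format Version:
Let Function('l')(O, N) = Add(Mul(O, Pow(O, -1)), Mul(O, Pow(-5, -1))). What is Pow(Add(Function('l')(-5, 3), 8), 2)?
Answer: 100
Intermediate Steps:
Function('l')(O, N) = Add(1, Mul(Rational(-1, 5), O)) (Function('l')(O, N) = Add(1, Mul(O, Rational(-1, 5))) = Add(1, Mul(Rational(-1, 5), O)))
Pow(Add(Function('l')(-5, 3), 8), 2) = Pow(Add(Add(1, Mul(Rational(-1, 5), -5)), 8), 2) = Pow(Add(Add(1, 1), 8), 2) = Pow(Add(2, 8), 2) = Pow(10, 2) = 100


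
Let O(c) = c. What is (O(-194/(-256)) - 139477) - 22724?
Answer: -20761631/128 ≈ -1.6220e+5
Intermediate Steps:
(O(-194/(-256)) - 139477) - 22724 = (-194/(-256) - 139477) - 22724 = (-194*(-1/256) - 139477) - 22724 = (97/128 - 139477) - 22724 = -17852959/128 - 22724 = -20761631/128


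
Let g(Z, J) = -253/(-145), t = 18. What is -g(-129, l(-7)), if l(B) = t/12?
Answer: -253/145 ≈ -1.7448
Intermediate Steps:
l(B) = 3/2 (l(B) = 18/12 = 18*(1/12) = 3/2)
g(Z, J) = 253/145 (g(Z, J) = -253*(-1/145) = 253/145)
-g(-129, l(-7)) = -1*253/145 = -253/145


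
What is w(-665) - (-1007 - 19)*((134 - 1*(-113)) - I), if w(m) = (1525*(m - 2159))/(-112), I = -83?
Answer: 5278445/14 ≈ 3.7703e+5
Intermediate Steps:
w(m) = 3292475/112 - 1525*m/112 (w(m) = (1525*(-2159 + m))*(-1/112) = (-3292475 + 1525*m)*(-1/112) = 3292475/112 - 1525*m/112)
w(-665) - (-1007 - 19)*((134 - 1*(-113)) - I) = (3292475/112 - 1525/112*(-665)) - (-1007 - 19)*((134 - 1*(-113)) - 1*(-83)) = (3292475/112 + 144875/16) - (-1026)*((134 + 113) + 83) = 538325/14 - (-1026)*(247 + 83) = 538325/14 - (-1026)*330 = 538325/14 - 1*(-338580) = 538325/14 + 338580 = 5278445/14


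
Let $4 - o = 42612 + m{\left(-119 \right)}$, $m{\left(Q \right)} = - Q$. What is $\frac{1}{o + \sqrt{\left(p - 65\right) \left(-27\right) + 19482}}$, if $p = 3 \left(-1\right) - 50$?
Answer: $- \frac{42727}{1825573861} - \frac{2 \sqrt{5667}}{1825573861} \approx -2.3487 \cdot 10^{-5}$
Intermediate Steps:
$p = -53$ ($p = -3 - 50 = -53$)
$o = -42727$ ($o = 4 - \left(42612 - -119\right) = 4 - \left(42612 + 119\right) = 4 - 42731 = -42727$)
$\frac{1}{o + \sqrt{\left(p - 65\right) \left(-27\right) + 19482}} = \frac{1}{-42727 + \sqrt{\left(-53 - 65\right) \left(-27\right) + 19482}} = \frac{1}{-42727 + \sqrt{\left(-118\right) \left(-27\right) + 19482}} = \frac{1}{-42727 + \sqrt{3186 + 19482}} = \frac{1}{-42727 + \sqrt{22668}} = \frac{1}{-42727 + 2 \sqrt{5667}}$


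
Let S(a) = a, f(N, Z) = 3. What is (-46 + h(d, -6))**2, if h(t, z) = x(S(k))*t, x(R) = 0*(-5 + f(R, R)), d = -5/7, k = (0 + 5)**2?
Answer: 2116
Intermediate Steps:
k = 25 (k = 5**2 = 25)
d = -5/7 (d = -5*1/7 = -5/7 ≈ -0.71429)
x(R) = 0 (x(R) = 0*(-5 + 3) = 0*(-2) = 0)
h(t, z) = 0 (h(t, z) = 0*t = 0)
(-46 + h(d, -6))**2 = (-46 + 0)**2 = (-46)**2 = 2116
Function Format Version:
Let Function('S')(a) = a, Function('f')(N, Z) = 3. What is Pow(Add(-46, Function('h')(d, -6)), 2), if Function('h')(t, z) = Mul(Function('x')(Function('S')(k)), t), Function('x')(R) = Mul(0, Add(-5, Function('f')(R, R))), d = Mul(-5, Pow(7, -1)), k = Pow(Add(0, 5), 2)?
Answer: 2116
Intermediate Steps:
k = 25 (k = Pow(5, 2) = 25)
d = Rational(-5, 7) (d = Mul(-5, Rational(1, 7)) = Rational(-5, 7) ≈ -0.71429)
Function('x')(R) = 0 (Function('x')(R) = Mul(0, Add(-5, 3)) = Mul(0, -2) = 0)
Function('h')(t, z) = 0 (Function('h')(t, z) = Mul(0, t) = 0)
Pow(Add(-46, Function('h')(d, -6)), 2) = Pow(Add(-46, 0), 2) = Pow(-46, 2) = 2116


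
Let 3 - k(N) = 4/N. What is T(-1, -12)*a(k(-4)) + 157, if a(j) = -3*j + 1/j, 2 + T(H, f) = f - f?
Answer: 361/2 ≈ 180.50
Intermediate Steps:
k(N) = 3 - 4/N
T(H, f) = -2 (T(H, f) = -2 + (f - f) = -2 + 0 = -2)
a(j) = 1/j - 3*j
T(-1, -12)*a(k(-4)) + 157 = -2*(1/(3 - 4/(-4)) - 3*(3 - 4/(-4))) + 157 = -2*(1/(3 - 4*(-¼)) - 3*(3 - 4*(-¼))) + 157 = -2*(1/(3 + 1) - 3*(3 + 1)) + 157 = -2*(1/4 - 3*4) + 157 = -2*(¼ - 12) + 157 = -2*(-47/4) + 157 = 47/2 + 157 = 361/2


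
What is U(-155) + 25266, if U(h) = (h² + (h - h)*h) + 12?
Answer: 49303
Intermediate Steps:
U(h) = 12 + h² (U(h) = (h² + 0*h) + 12 = (h² + 0) + 12 = h² + 12 = 12 + h²)
U(-155) + 25266 = (12 + (-155)²) + 25266 = (12 + 24025) + 25266 = 24037 + 25266 = 49303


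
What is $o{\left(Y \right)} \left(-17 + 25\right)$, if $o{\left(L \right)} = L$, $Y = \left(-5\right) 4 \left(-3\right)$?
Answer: $480$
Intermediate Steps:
$Y = 60$ ($Y = \left(-20\right) \left(-3\right) = 60$)
$o{\left(Y \right)} \left(-17 + 25\right) = 60 \left(-17 + 25\right) = 60 \cdot 8 = 480$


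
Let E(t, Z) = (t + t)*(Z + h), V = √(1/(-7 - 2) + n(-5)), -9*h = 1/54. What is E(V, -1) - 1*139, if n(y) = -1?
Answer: -139 - 487*I*√10/729 ≈ -139.0 - 2.1125*I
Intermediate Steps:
h = -1/486 (h = -⅑/54 = -⅑*1/54 = -1/486 ≈ -0.0020576)
V = I*√10/3 (V = √(1/(-7 - 2) - 1) = √(1/(-9) - 1) = √(-⅑ - 1) = √(-10/9) = I*√10/3 ≈ 1.0541*I)
E(t, Z) = 2*t*(-1/486 + Z) (E(t, Z) = (t + t)*(Z - 1/486) = (2*t)*(-1/486 + Z) = 2*t*(-1/486 + Z))
E(V, -1) - 1*139 = (I*√10/3)*(-1 + 486*(-1))/243 - 1*139 = (I*√10/3)*(-1 - 486)/243 - 139 = (1/243)*(I*√10/3)*(-487) - 139 = -487*I*√10/729 - 139 = -139 - 487*I*√10/729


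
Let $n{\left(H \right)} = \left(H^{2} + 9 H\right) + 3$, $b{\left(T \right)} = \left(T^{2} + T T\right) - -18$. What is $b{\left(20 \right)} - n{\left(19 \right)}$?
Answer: $283$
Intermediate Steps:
$b{\left(T \right)} = 18 + 2 T^{2}$ ($b{\left(T \right)} = \left(T^{2} + T^{2}\right) + 18 = 2 T^{2} + 18 = 18 + 2 T^{2}$)
$n{\left(H \right)} = 3 + H^{2} + 9 H$
$b{\left(20 \right)} - n{\left(19 \right)} = \left(18 + 2 \cdot 20^{2}\right) - \left(3 + 19^{2} + 9 \cdot 19\right) = \left(18 + 2 \cdot 400\right) - \left(3 + 361 + 171\right) = \left(18 + 800\right) - 535 = 818 - 535 = 283$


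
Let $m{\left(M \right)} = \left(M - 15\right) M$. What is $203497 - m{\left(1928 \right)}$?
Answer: $-3484767$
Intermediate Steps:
$m{\left(M \right)} = M \left(-15 + M\right)$ ($m{\left(M \right)} = \left(-15 + M\right) M = M \left(-15 + M\right)$)
$203497 - m{\left(1928 \right)} = 203497 - 1928 \left(-15 + 1928\right) = 203497 - 1928 \cdot 1913 = 203497 - 3688264 = -3484767$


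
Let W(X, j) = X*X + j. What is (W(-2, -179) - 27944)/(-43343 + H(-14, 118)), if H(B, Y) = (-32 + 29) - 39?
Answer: 28119/43385 ≈ 0.64813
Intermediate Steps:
H(B, Y) = -42 (H(B, Y) = -3 - 39 = -42)
W(X, j) = j + X² (W(X, j) = X² + j = j + X²)
(W(-2, -179) - 27944)/(-43343 + H(-14, 118)) = ((-179 + (-2)²) - 27944)/(-43343 - 42) = ((-179 + 4) - 27944)/(-43385) = (-175 - 27944)*(-1/43385) = -28119*(-1/43385) = 28119/43385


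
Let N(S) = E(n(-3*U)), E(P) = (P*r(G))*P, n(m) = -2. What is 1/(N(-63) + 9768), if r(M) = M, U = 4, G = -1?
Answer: 1/9764 ≈ 0.00010242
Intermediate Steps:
E(P) = -P² (E(P) = (P*(-1))*P = (-P)*P = -P²)
N(S) = -4 (N(S) = -1*(-2)² = -1*4 = -4)
1/(N(-63) + 9768) = 1/(-4 + 9768) = 1/9764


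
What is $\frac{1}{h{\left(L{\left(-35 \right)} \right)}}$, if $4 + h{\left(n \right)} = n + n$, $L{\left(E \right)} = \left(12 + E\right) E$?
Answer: $\frac{1}{1606} \approx 0.00062266$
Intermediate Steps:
$L{\left(E \right)} = E \left(12 + E\right)$
$h{\left(n \right)} = -4 + 2 n$ ($h{\left(n \right)} = -4 + \left(n + n\right) = -4 + 2 n$)
$\frac{1}{h{\left(L{\left(-35 \right)} \right)}} = \frac{1}{-4 + 2 \left(- 35 \left(12 - 35\right)\right)} = \frac{1}{-4 + 2 \left(\left(-35\right) \left(-23\right)\right)} = \frac{1}{-4 + 2 \cdot 805} = \frac{1}{-4 + 1610} = \frac{1}{1606}$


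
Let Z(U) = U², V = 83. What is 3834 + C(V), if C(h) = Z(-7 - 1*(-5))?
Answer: 3838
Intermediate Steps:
C(h) = 4 (C(h) = (-7 - 1*(-5))² = (-7 + 5)² = (-2)² = 4)
3834 + C(V) = 3834 + 4 = 3838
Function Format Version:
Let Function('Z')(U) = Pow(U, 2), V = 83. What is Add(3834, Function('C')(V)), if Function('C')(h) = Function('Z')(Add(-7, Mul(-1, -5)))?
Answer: 3838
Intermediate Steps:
Function('C')(h) = 4 (Function('C')(h) = Pow(Add(-7, Mul(-1, -5)), 2) = Pow(Add(-7, 5), 2) = Pow(-2, 2) = 4)
Add(3834, Function('C')(V)) = Add(3834, 4) = 3838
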